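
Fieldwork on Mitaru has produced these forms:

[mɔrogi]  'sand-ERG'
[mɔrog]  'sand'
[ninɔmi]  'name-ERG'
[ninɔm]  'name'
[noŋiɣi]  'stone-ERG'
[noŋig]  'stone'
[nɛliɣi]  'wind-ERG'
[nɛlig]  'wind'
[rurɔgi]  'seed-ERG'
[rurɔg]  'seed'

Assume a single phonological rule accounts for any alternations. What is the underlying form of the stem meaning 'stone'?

/noŋiɣ/

In [noŋiɣi] and [noŋig] the final segment of 'stone' alternates: [ɣ] ~ [g].
But 'seed' keeps [g] in both environments ([rurɔgi], [rurɔg]), so there is no rule changing /g/ to [ɣ] before the ERG suffix.
The alternation reflects word-final hardening: voiced fricatives become stops word-finally. /ɣ/ is underlying.
So 'stone' = /noŋiɣ/.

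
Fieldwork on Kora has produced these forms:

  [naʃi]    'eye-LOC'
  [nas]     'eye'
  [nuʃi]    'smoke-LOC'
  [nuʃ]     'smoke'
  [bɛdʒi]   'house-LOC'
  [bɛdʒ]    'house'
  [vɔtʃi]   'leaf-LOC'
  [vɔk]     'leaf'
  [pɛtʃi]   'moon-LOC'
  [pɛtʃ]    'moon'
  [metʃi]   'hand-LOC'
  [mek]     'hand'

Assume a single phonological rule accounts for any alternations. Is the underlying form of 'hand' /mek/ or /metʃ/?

The root 'hand' surfaces as [metʃi] and [mek], with a stem-final [tʃ] ~ [k] alternation.
The stem 'moon' ([pɛtʃi], [pɛtʃ]) shows [tʃ] unchanged in both environments, so [tʃ] cannot be basic with [k] derived in isolation.
The underlying segment must be /k/; /k/ and /s/ become palato-alveolar [tʃ] and [ʃ] before a front vowel, yielding [tʃ] there.

/mek/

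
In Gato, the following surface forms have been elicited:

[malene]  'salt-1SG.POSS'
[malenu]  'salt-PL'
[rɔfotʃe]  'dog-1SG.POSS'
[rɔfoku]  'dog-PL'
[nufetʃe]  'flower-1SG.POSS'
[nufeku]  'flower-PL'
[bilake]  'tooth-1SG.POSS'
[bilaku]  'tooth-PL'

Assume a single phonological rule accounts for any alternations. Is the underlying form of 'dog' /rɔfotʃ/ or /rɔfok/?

/rɔfotʃ/

'dog' shows [tʃ] ~ [k] at the end of the stem ([rɔfotʃe] vs [rɔfoku]).
Compare 'tooth', with invariant [k] in [bilake] and [bilaku]: an analysis with underlying /k/ and a rule producing [tʃ] before the 1SG.POSS suffix would wrongly predict alternation here too.
The alternation reflects depalatalization: palato-alveolar /tʃ/ becomes [k] when no front vowel follows. /tʃ/ is underlying.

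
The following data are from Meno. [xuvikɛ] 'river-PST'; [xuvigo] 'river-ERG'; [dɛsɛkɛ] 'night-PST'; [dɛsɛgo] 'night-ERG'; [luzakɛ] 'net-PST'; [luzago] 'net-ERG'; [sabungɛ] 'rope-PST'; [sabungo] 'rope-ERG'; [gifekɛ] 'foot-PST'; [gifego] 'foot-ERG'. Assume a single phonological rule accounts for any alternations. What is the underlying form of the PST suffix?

The PST suffix surfaces as [-gɛ] and [-kɛ], depending on the final segment of the stem.
The ERG suffix, which begins with [g], is invariant after every stem; so [g] is not altered by any rule here.
The PST suffix is therefore /-kɛ/ underlyingly, with post-nasal voicing: voiceless stops become voiced after a nasal.

/-kɛ/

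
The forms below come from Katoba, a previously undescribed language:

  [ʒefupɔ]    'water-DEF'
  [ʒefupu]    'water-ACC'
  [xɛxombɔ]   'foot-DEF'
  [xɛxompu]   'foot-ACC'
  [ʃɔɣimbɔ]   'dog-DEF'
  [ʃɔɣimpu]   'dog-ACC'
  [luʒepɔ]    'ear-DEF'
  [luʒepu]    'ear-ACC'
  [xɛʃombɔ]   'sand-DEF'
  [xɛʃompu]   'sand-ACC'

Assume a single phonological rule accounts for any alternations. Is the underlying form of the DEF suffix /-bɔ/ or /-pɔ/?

/-bɔ/

The DEF morpheme has two allomorphs, [-bɔ] and [-pɔ].
By contrast the ACC suffix keeps its initial [p] throughout — that segment must be underlying.
So the underlying form is /-bɔ/, and voiced stops become voiceless after a vowel.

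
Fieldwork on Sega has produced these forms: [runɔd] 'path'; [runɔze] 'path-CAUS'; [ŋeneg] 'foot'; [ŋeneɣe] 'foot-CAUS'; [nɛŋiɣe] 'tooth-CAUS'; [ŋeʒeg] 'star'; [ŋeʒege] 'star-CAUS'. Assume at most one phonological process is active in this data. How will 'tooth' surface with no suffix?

[nɛŋig]

The root 'foot' surfaces as [ŋeneg] and [ŋeneɣe], with a stem-final [g] ~ [ɣ] alternation.
Compare 'star', with invariant [g] in [ŋeʒeg] and [ŋeʒege]: an analysis with underlying /g/ and a rule producing [ɣ] before the CAUS suffix would wrongly predict alternation here too.
So /ɣ/ is underlying, and a rule of word-final hardening — voiced fricatives become stops word-finally — gives [g].
From [nɛŋiɣe] the stem 'tooth' is /nɛŋiɣ/; word-finally this yields [nɛŋig].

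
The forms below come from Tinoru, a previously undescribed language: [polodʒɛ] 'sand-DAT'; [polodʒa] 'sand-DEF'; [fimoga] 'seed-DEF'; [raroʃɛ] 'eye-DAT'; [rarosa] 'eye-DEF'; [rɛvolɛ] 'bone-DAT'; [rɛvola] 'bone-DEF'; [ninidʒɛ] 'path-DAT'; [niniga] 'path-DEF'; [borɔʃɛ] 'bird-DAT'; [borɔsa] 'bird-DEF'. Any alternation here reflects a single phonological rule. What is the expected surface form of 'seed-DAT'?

[fimodʒɛ]

'path' shows [dʒ] ~ [g] at the end of the stem ([ninidʒɛ] vs [niniga]).
Compare 'sand', with invariant [dʒ] in [polodʒɛ] and [polodʒa]: an analysis with underlying /dʒ/ and a rule producing [g] before the DEF suffix would wrongly predict alternation here too.
The underlying segment must be /g/; /g/ and /s/ become palato-alveolar [dʒ] and [ʃ] before a front vowel, yielding [dʒ] there.
The one attested form of 'seed', [fimoga], shows underlying /fimog/. Applying the same rule before a front vowel gives [fimodʒɛ].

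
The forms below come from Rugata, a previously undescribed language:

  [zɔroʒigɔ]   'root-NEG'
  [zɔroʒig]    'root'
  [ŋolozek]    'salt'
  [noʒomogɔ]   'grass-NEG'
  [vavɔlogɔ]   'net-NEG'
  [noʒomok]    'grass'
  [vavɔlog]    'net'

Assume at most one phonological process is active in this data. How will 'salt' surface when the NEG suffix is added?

The stem for 'grass' ends in [k] in [noʒomok] but [g] in [noʒomogɔ].
If /g/ were underlying and a rule turned it into [k] in isolation, 'net' would also alternate; but it has [g] in both [vavɔlog] and [vavɔlogɔ].
The alternation reflects intervocalic voicing: voiceless stops become voiced between vowels. /k/ is underlying.
From [ŋolozek] the stem 'salt' is /ŋolozek/; between vowels this yields [ŋolozegɔ].

[ŋolozegɔ]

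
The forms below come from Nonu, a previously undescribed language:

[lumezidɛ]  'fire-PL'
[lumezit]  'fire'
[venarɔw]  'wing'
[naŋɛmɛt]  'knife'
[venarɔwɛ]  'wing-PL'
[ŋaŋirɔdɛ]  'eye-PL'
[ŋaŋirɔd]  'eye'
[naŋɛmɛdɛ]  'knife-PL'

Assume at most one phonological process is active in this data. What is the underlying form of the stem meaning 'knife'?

/naŋɛmɛt/

The root 'knife' surfaces as [naŋɛmɛt] and [naŋɛmɛdɛ], with a stem-final [t] ~ [d] alternation.
But 'eye' keeps [d] in both environments ([ŋaŋirɔd], [ŋaŋirɔdɛ]), so there is no rule changing /d/ to [t] in isolation.
The alternation reflects intervocalic voicing: voiceless stops become voiced between vowels. /t/ is underlying.
Hence 'knife' is /naŋɛmɛt/ underlyingly.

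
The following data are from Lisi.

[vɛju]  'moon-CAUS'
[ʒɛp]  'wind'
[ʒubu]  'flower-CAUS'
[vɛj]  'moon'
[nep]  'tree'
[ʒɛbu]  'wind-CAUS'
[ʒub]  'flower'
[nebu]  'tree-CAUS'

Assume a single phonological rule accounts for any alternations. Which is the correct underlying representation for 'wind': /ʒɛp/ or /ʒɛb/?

'wind' shows [b] ~ [p] at the end of the stem ([ʒɛbu] vs [ʒɛp]).
The stem 'flower' ([ʒubu], [ʒub]) shows [b] unchanged in both environments, so [b] cannot be basic with [p] derived in isolation.
The underlying segment must be /p/; voiceless stops become voiced between vowels, yielding [b] there.

/ʒɛp/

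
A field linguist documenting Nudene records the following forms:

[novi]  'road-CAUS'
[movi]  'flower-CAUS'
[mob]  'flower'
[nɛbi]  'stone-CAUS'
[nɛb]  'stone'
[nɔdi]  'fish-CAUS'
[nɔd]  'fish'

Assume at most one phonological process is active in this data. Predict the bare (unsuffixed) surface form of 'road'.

[nob]

In [movi] and [mob] the final segment of 'flower' alternates: [v] ~ [b].
The stem 'stone' ([nɛbi], [nɛb]) shows [b] unchanged in both environments, so [b] cannot be basic with [v] derived before the CAUS suffix.
Therefore /v/ is basic and [b] is derived by word-final hardening (voiced fricatives become stops word-finally).
From [novi] the stem 'road' is /nov/; word-finally this yields [nob].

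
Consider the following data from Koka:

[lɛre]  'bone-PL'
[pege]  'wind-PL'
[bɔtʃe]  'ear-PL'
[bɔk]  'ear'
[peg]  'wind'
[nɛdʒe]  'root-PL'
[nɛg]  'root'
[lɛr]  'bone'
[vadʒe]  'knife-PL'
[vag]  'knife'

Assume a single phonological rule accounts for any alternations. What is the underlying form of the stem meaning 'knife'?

/vadʒ/

The stem for 'knife' ends in [g] in [vag] but [dʒ] in [vadʒe].
The stem 'wind' ([peg], [pege]) shows [g] unchanged in both environments, so [g] cannot be basic with [dʒ] derived before the PL suffix.
Therefore /dʒ/ is basic and [g] is derived by depalatalization (palato-alveolar /tʃ/ and /dʒ/ become [k] and [g] when no front vowel follows).
Hence 'knife' is /vadʒ/ underlyingly.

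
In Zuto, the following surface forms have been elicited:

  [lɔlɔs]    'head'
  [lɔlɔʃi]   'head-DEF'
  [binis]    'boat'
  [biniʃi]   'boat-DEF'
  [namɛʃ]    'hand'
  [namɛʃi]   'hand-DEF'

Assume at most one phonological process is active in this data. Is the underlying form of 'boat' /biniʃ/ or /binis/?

/binis/

The stem for 'boat' ends in [s] in [binis] but [ʃ] in [biniʃi].
Compare 'hand', with invariant [ʃ] in [namɛʃ] and [namɛʃi]: an analysis with underlying /ʃ/ and a rule producing [s] in isolation would wrongly predict alternation here too.
The alternation reflects palatalization before a front vowel: /s/ becomes palato-alveolar [ʃ] before a front vowel. /s/ is underlying.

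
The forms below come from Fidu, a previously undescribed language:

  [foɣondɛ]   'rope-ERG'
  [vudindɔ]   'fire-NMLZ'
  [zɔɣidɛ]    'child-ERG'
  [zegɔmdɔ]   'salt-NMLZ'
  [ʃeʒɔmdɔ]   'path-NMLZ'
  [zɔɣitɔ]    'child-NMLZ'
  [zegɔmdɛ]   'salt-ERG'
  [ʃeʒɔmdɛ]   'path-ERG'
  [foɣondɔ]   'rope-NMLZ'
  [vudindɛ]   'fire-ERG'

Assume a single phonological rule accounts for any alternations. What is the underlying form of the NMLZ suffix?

/-tɔ/

The NMLZ suffix surfaces as [-dɔ] and [-tɔ], depending on the final segment of the stem.
The ERG suffix, which begins with [d], is invariant after every stem; so [d] is not altered by any rule here.
So the underlying form is /-tɔ/, and voiceless stops become voiced after a nasal.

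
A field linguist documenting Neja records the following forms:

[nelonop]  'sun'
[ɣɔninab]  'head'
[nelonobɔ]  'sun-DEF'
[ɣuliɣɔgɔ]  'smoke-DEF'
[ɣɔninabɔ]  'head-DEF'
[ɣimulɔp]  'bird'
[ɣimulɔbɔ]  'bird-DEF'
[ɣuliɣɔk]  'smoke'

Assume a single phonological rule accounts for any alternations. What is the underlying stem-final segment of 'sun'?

/p/

'sun' shows [p] ~ [b] at the end of the stem ([nelonop] vs [nelonobɔ]).
Compare 'head', with invariant [b] in [ɣɔninab] and [ɣɔninabɔ]: an analysis with underlying /b/ and a rule producing [p] in isolation would wrongly predict alternation here too.
The underlying segment must be /p/; voiceless stops become voiced between vowels, yielding [b] there.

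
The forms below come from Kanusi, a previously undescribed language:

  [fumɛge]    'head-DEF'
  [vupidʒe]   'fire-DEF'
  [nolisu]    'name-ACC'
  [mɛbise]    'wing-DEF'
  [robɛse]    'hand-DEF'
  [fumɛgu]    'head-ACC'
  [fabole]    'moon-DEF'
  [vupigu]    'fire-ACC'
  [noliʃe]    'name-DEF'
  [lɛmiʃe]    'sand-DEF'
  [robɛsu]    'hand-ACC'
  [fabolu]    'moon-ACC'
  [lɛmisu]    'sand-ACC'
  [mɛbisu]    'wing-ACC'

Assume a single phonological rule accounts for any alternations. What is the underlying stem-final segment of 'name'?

/ʃ/

In [noliʃe] and [nolisu] the final segment of 'name' alternates: [ʃ] ~ [s].
The stem 'hand' ([robɛse], [robɛsu]) shows [s] unchanged in both environments, so [s] cannot be basic with [ʃ] derived before the DEF suffix.
The alternation reflects depalatalization: palato-alveolar /dʒ/ and /ʃ/ become [g] and [s] when no front vowel follows. /ʃ/ is underlying.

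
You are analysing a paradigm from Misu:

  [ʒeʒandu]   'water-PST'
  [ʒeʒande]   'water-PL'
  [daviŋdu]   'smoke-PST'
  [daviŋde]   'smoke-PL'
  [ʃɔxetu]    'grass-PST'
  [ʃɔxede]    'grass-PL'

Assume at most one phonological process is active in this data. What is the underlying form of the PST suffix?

The PST suffix surfaces as [-du] and [-tu], depending on the final segment of the stem.
By contrast the PL suffix keeps its initial [d] throughout — that segment must be underlying.
The PST suffix is therefore /-tu/ underlyingly, with post-nasal voicing: voiceless stops become voiced after a nasal.

/-tu/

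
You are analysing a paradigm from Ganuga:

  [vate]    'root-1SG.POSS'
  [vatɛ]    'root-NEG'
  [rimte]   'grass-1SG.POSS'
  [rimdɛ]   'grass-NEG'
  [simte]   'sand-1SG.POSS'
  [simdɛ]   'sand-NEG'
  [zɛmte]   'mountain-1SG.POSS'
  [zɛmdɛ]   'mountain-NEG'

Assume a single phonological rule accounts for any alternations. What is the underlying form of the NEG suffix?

The NEG morpheme has two allomorphs, [-dɛ] and [-tɛ].
By contrast the 1SG.POSS suffix keeps its initial [t] throughout — that segment must be underlying.
So the underlying form is /-dɛ/, and voiced stops become voiceless after a vowel.

/-dɛ/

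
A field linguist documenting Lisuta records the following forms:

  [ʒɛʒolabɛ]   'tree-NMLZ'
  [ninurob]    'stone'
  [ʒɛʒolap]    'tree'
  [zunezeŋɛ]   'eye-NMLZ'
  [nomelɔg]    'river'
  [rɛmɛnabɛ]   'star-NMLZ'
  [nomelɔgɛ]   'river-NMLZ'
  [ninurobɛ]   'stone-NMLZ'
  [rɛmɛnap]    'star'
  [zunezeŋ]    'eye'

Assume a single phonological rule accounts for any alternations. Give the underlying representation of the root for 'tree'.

/ʒɛʒolap/

In [ʒɛʒolap] and [ʒɛʒolabɛ] the final segment of 'tree' alternates: [p] ~ [b].
If /b/ were underlying and a rule turned it into [p] in isolation, 'stone' would also alternate; but it has [b] in both [ninurob] and [ninurobɛ].
Therefore /p/ is basic and [b] is derived by intervocalic voicing (voiceless stops become voiced between vowels).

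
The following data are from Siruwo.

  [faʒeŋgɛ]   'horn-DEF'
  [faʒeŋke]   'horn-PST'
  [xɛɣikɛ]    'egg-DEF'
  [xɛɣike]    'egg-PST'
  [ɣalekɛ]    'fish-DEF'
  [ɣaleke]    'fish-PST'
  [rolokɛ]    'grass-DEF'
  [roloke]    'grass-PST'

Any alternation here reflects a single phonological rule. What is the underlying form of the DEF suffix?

The DEF morpheme has two allomorphs, [-gɛ] and [-kɛ].
By contrast the PST suffix keeps its initial [k] throughout — that segment must be underlying.
The DEF suffix is therefore /-gɛ/ underlyingly, with post-vocalic devoicing: voiced stops become voiceless after a vowel.

/-gɛ/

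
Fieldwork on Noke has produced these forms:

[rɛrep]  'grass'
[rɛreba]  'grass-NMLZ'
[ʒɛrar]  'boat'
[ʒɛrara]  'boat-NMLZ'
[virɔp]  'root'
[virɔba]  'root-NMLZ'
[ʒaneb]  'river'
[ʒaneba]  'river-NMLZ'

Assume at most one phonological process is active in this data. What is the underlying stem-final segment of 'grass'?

In [rɛrep] and [rɛreba] the final segment of 'grass' alternates: [p] ~ [b].
Compare 'river', with invariant [b] in [ʒaneb] and [ʒaneba]: an analysis with underlying /b/ and a rule producing [p] in isolation would wrongly predict alternation here too.
The alternation reflects intervocalic voicing: voiceless stops become voiced between vowels. /p/ is underlying.

/p/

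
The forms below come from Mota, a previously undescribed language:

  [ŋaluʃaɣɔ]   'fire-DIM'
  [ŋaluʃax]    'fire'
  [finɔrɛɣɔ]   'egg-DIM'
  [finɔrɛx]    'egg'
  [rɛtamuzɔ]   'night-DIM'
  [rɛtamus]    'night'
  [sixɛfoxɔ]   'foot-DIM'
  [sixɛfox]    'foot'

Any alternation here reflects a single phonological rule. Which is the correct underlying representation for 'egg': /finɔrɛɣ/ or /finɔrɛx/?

In [finɔrɛɣɔ] and [finɔrɛx] the final segment of 'egg' alternates: [ɣ] ~ [x].
If /x/ were underlying and a rule turned it into [ɣ] before the DIM suffix, 'foot' would also alternate; but it has [x] in both [sixɛfoxɔ] and [sixɛfox].
The underlying segment must be /ɣ/; voiced obstruents become voiceless word-finally, yielding [x] there.

/finɔrɛɣ/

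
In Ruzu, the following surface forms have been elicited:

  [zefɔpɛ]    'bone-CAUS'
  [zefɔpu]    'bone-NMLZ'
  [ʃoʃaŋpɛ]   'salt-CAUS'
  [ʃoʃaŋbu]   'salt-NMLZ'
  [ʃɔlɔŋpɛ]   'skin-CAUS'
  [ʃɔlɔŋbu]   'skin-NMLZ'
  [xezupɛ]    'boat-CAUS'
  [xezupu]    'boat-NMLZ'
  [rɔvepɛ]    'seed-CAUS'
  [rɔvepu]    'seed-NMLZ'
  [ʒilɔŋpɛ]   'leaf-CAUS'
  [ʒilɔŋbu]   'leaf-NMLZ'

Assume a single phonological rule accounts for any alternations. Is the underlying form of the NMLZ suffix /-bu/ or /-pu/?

The NMLZ suffix surfaces as [-bu] and [-pu], depending on the final segment of the stem.
The CAUS suffix, which begins with [p], is invariant after every stem; so [p] is not altered by any rule here.
So the underlying form is /-bu/, and voiced stops become voiceless after a vowel.

/-bu/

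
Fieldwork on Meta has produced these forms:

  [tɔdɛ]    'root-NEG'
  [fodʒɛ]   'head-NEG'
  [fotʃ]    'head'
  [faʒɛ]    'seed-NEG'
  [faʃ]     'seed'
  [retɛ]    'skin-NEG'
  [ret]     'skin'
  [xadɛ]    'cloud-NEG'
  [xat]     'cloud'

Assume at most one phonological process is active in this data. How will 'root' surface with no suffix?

'cloud' shows [d] ~ [t] at the end of the stem ([xadɛ] vs [xat]).
But 'skin' keeps [t] in both environments ([retɛ], [ret]), so there is no rule changing /t/ to [d] before the NEG suffix.
Therefore /d/ is basic and [t] is derived by word-final obstruent devoicing (voiced obstruents become voiceless word-finally).
The one attested form of 'root', [tɔdɛ], shows underlying /tɔd/. Applying the same rule word-finally gives [tɔt].

[tɔt]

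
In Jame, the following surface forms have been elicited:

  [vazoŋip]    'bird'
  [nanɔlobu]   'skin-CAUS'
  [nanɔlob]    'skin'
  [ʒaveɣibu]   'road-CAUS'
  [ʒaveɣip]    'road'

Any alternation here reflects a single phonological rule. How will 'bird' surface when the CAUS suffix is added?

'road' shows [b] ~ [p] at the end of the stem ([ʒaveɣibu] vs [ʒaveɣip]).
If /b/ were underlying and a rule turned it into [p] in isolation, 'skin' would also alternate; but it has [b] in both [nanɔlobu] and [nanɔlob].
The underlying segment must be /p/; voiceless stops become voiced between vowels, yielding [b] there.
The one attested form of 'bird', [vazoŋip], shows underlying /vazoŋip/. Applying the same rule between vowels gives [vazoŋibu].

[vazoŋibu]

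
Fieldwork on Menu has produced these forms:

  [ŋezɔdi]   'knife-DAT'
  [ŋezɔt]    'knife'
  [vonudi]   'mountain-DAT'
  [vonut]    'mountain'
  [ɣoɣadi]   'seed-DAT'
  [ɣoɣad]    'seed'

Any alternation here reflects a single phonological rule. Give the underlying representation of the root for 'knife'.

The stem for 'knife' ends in [d] in [ŋezɔdi] but [t] in [ŋezɔt].
But 'seed' keeps [d] in both environments ([ɣoɣadi], [ɣoɣad]), so there is no rule changing /d/ to [t] in isolation.
So /t/ is underlying, and a rule of intervocalic voicing — voiceless stops become voiced between vowels — gives [d].
Hence 'knife' is /ŋezɔt/ underlyingly.

/ŋezɔt/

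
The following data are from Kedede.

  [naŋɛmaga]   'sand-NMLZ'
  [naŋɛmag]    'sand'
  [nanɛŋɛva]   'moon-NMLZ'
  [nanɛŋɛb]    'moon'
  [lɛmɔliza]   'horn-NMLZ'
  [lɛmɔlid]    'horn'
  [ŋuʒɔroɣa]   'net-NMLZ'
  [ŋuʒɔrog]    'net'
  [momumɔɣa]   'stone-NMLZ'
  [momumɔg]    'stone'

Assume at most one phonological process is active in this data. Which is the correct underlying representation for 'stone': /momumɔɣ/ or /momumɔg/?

The root 'stone' surfaces as [momumɔɣa] and [momumɔg], with a stem-final [ɣ] ~ [g] alternation.
If /g/ were underlying and a rule turned it into [ɣ] before the NMLZ suffix, 'sand' would also alternate; but it has [g] in both [naŋɛmaga] and [naŋɛmag].
Therefore /ɣ/ is basic and [g] is derived by word-final hardening (voiced fricatives become stops word-finally).

/momumɔɣ/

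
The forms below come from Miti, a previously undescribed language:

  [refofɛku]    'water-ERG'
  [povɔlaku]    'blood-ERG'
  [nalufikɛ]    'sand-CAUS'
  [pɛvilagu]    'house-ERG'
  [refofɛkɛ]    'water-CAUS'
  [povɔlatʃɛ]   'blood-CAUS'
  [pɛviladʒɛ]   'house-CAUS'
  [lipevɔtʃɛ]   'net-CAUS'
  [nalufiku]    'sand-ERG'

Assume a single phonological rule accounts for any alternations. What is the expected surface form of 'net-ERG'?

[lipevɔku]

The stem for 'blood' ends in [tʃ] in [povɔlatʃɛ] but [k] in [povɔlaku].
But 'water' keeps [k] in both environments ([refofɛkɛ], [refofɛku]), so there is no rule changing /k/ to [tʃ] before the CAUS suffix.
The underlying segment must be /tʃ/; palato-alveolar /tʃ/ and /dʒ/ become [k] and [g] when no front vowel follows, yielding [k] there.
The one attested form of 'net', [lipevɔtʃɛ], shows underlying /lipevɔtʃ/. Applying the same rule when no front vowel follows gives [lipevɔku].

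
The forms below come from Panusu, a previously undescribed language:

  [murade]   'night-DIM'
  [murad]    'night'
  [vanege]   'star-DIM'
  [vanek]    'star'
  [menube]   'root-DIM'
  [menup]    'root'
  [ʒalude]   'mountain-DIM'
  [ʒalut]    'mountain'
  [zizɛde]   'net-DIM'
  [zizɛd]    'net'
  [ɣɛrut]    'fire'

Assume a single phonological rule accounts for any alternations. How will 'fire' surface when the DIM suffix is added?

[ɣɛrude]

The root 'mountain' surfaces as [ʒalude] and [ʒalut], with a stem-final [d] ~ [t] alternation.
If /d/ were underlying and a rule turned it into [t] in isolation, 'net' would also alternate; but it has [d] in both [zizɛde] and [zizɛd].
So /t/ is underlying, and a rule of intervocalic voicing — voiceless stops become voiced between vowels — gives [d].
The one attested form of 'fire', [ɣɛrut], shows underlying /ɣɛrut/. Applying the same rule between vowels gives [ɣɛrude].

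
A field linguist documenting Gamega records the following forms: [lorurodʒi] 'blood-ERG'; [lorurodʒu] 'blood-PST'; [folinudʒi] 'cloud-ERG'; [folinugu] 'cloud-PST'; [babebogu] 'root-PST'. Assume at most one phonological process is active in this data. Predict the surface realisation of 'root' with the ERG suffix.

[babebodʒi]

The root 'cloud' surfaces as [folinudʒi] and [folinugu], with a stem-final [dʒ] ~ [g] alternation.
Compare 'blood', with invariant [dʒ] in [lorurodʒi] and [lorurodʒu]: an analysis with underlying /dʒ/ and a rule producing [g] before the PST suffix would wrongly predict alternation here too.
The underlying segment must be /g/; /g/ becomes palato-alveolar [dʒ] before a front vowel, yielding [dʒ] there.
The one attested form of 'root', [babebogu], shows underlying /babebog/. Applying the same rule before a front vowel gives [babebodʒi].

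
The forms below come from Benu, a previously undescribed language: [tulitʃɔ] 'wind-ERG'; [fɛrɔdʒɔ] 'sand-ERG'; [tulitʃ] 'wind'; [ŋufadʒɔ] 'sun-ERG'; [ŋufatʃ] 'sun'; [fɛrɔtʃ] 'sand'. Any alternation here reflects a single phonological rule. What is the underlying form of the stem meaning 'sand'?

The root 'sand' surfaces as [fɛrɔdʒɔ] and [fɛrɔtʃ], with a stem-final [dʒ] ~ [tʃ] alternation.
The stem 'wind' ([tulitʃɔ], [tulitʃ]) shows [tʃ] unchanged in both environments, so [tʃ] cannot be basic with [dʒ] derived before the ERG suffix.
The alternation reflects word-final obstruent devoicing: voiced obstruents become voiceless word-finally. /dʒ/ is underlying.
So 'sand' = /fɛrɔdʒ/.

/fɛrɔdʒ/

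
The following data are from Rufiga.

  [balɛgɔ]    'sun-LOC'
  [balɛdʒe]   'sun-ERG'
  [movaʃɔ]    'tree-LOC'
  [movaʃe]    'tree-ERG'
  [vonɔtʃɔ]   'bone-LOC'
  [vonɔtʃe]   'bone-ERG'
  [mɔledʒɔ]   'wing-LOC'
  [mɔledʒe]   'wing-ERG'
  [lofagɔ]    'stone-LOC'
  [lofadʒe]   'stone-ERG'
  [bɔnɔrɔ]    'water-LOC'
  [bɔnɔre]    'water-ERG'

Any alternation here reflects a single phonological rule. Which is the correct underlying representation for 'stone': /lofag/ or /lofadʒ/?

In [lofagɔ] and [lofadʒe] the final segment of 'stone' alternates: [g] ~ [dʒ].
The stem 'wing' ([mɔledʒɔ], [mɔledʒe]) shows [dʒ] unchanged in both environments, so [dʒ] cannot be basic with [g] derived before the LOC suffix.
So /g/ is underlying, and a rule of palatalization before a front vowel — /g/ becomes palato-alveolar [dʒ] before a front vowel — gives [dʒ].

/lofag/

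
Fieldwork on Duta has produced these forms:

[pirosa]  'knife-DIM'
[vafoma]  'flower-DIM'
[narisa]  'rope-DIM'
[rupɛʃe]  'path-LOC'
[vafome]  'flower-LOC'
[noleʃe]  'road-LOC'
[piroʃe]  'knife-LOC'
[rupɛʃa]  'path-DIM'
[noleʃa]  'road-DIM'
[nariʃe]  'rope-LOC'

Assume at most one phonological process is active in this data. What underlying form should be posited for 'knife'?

In [pirosa] and [piroʃe] the final segment of 'knife' alternates: [s] ~ [ʃ].
If /ʃ/ were underlying and a rule turned it into [s] before the DIM suffix, 'path' would also alternate; but it has [ʃ] in both [rupɛʃa] and [rupɛʃe].
So /s/ is underlying, and a rule of palatalization before a front vowel — /s/ becomes palato-alveolar [ʃ] before a front vowel — gives [ʃ].

/piros/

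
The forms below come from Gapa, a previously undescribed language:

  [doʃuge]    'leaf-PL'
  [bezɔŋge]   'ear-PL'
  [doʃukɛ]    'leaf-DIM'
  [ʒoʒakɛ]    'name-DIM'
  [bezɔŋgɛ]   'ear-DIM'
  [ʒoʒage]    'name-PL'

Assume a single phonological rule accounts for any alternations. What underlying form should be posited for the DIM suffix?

The DIM morpheme has two allomorphs, [-gɛ] and [-kɛ].
By contrast the PL suffix keeps its initial [g] throughout — that segment must be underlying.
The DIM suffix is therefore /-kɛ/ underlyingly, with post-nasal voicing: voiceless stops become voiced after a nasal.

/-kɛ/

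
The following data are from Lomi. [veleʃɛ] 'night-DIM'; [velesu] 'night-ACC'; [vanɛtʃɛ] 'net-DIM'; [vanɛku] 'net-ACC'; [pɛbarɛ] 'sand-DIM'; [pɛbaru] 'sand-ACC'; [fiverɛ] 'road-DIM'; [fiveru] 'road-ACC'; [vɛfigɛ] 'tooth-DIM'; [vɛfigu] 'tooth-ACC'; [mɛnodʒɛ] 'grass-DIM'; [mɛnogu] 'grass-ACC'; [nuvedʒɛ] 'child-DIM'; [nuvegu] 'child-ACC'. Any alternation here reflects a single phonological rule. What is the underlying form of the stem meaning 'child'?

/nuvedʒ/

'child' shows [dʒ] ~ [g] at the end of the stem ([nuvedʒɛ] vs [nuvegu]).
The stem 'tooth' ([vɛfigɛ], [vɛfigu]) shows [g] unchanged in both environments, so [g] cannot be basic with [dʒ] derived before the DIM suffix.
So /dʒ/ is underlying, and a rule of depalatalization — palato-alveolar /tʃ/, /dʒ/ and /ʃ/ become [k], [g] and [s] when no front vowel follows — gives [g].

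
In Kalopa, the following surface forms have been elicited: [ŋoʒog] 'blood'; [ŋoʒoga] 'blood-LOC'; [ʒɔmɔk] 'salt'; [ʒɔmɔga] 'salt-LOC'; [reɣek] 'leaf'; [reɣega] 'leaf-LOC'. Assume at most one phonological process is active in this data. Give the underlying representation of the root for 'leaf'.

/reɣek/

The stem for 'leaf' ends in [k] in [reɣek] but [g] in [reɣega].
But 'blood' keeps [g] in both environments ([ŋoʒog], [ŋoʒoga]), so there is no rule changing /g/ to [k] in isolation.
So /k/ is underlying, and a rule of intervocalic voicing — voiceless stops become voiced between vowels — gives [g].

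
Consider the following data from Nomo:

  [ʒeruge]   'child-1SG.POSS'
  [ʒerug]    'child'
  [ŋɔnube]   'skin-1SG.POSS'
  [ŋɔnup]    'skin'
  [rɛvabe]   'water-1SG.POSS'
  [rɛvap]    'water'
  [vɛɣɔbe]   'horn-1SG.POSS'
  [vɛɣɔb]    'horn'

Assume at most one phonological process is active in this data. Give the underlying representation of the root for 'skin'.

In [ŋɔnube] and [ŋɔnup] the final segment of 'skin' alternates: [b] ~ [p].
Compare 'horn', with invariant [b] in [vɛɣɔbe] and [vɛɣɔb]: an analysis with underlying /b/ and a rule producing [p] in isolation would wrongly predict alternation here too.
The alternation reflects intervocalic voicing: voiceless stops become voiced between vowels. /p/ is underlying.
So 'skin' = /ŋɔnup/.

/ŋɔnup/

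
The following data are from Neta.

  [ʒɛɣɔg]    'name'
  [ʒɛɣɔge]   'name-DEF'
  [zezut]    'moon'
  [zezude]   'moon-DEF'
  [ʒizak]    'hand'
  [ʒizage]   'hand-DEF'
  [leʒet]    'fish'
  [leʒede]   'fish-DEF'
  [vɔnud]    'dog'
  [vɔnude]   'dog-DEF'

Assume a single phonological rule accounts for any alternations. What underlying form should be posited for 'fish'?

/leʒet/

The root 'fish' surfaces as [leʒet] and [leʒede], with a stem-final [t] ~ [d] alternation.
But 'dog' keeps [d] in both environments ([vɔnud], [vɔnude]), so there is no rule changing /d/ to [t] in isolation.
The alternation reflects intervocalic voicing: voiceless stops become voiced between vowels. /t/ is underlying.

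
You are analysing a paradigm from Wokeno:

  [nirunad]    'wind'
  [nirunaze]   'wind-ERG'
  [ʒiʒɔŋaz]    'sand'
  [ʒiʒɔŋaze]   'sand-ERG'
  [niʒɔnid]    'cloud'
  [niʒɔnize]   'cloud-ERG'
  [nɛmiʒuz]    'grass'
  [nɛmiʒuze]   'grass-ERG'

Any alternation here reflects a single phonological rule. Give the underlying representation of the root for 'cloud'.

/niʒɔnid/

'cloud' shows [d] ~ [z] at the end of the stem ([niʒɔnid] vs [niʒɔnize]).
The stem 'grass' ([nɛmiʒuz], [nɛmiʒuze]) shows [z] unchanged in both environments, so [z] cannot be basic with [d] derived in isolation.
The underlying segment must be /d/; voiced stops become fricatives between vowels, yielding [z] there.
The underlying form of 'cloud' is therefore /niʒɔnid/.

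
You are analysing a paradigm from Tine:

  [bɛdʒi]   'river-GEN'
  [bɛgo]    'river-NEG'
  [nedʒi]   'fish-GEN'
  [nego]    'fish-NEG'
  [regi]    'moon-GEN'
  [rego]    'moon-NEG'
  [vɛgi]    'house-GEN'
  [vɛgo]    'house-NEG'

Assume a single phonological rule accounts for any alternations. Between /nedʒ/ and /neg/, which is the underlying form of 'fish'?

/nedʒ/

The stem for 'fish' ends in [dʒ] in [nedʒi] but [g] in [nego].
But 'moon' keeps [g] in both environments ([regi], [rego]), so there is no rule changing /g/ to [dʒ] before the GEN suffix.
The alternation reflects depalatalization: palato-alveolar /dʒ/ becomes [g] when no front vowel follows. /dʒ/ is underlying.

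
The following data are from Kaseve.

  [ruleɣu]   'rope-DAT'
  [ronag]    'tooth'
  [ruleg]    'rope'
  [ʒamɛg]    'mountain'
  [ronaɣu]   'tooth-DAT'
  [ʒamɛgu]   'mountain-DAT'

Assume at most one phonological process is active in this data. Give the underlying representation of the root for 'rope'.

In [ruleɣu] and [ruleg] the final segment of 'rope' alternates: [ɣ] ~ [g].
But 'mountain' keeps [g] in both environments ([ʒamɛgu], [ʒamɛg]), so there is no rule changing /g/ to [ɣ] before the DAT suffix.
Therefore /ɣ/ is basic and [g] is derived by word-final hardening (voiced fricatives become stops word-finally).

/ruleɣ/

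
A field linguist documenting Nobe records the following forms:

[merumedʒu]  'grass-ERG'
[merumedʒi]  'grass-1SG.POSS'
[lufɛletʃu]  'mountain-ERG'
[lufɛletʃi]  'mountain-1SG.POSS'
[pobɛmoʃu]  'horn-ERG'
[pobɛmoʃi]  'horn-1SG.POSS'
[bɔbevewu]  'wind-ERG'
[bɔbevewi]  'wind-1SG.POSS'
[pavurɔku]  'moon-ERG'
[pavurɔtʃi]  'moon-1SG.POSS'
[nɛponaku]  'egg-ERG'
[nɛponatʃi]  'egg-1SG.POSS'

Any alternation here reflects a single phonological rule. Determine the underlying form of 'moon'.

'moon' shows [k] ~ [tʃ] at the end of the stem ([pavurɔku] vs [pavurɔtʃi]).
But 'mountain' keeps [tʃ] in both environments ([lufɛletʃu], [lufɛletʃi]), so there is no rule changing /tʃ/ to [k] before the ERG suffix.
The alternation reflects palatalization before a front vowel: /k/ becomes palato-alveolar [tʃ] before a front vowel. /k/ is underlying.
Hence 'moon' is /pavurɔk/ underlyingly.

/pavurɔk/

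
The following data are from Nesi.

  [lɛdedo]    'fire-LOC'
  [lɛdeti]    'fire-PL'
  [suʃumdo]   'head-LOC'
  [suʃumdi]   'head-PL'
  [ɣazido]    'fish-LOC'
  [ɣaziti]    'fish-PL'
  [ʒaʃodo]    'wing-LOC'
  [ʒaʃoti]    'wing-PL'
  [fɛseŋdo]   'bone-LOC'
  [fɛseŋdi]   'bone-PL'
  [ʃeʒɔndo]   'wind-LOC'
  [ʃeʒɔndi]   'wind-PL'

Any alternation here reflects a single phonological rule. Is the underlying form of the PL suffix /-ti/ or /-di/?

The PL morpheme has two allomorphs, [-di] and [-ti].
The LOC suffix, which begins with [d], is invariant after every stem; so [d] is not altered by any rule here.
The PL suffix is therefore /-ti/ underlyingly, with post-nasal voicing: voiceless stops become voiced after a nasal.

/-ti/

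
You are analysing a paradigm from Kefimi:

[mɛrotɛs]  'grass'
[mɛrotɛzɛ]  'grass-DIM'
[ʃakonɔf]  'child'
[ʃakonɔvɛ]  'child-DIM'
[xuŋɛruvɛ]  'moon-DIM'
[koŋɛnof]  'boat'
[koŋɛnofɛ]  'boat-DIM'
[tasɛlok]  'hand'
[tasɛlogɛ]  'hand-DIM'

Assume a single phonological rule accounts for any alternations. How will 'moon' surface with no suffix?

[xuŋɛruf]

The stem for 'child' ends in [f] in [ʃakonɔf] but [v] in [ʃakonɔvɛ].
If /f/ were underlying and a rule turned it into [v] before the DIM suffix, 'boat' would also alternate; but it has [f] in both [koŋɛnof] and [koŋɛnofɛ].
So /v/ is underlying, and a rule of word-final obstruent devoicing — voiced obstruents become voiceless word-finally — gives [f].
The one attested form of 'moon', [xuŋɛruvɛ], shows underlying /xuŋɛruv/. Applying the same rule word-finally gives [xuŋɛruf].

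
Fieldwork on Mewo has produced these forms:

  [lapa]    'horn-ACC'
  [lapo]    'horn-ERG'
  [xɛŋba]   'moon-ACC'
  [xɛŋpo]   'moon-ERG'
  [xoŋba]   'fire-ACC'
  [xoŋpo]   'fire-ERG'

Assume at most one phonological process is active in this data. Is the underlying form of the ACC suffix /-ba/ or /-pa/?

The ACC morpheme has two allomorphs, [-ba] and [-pa].
By contrast the ERG suffix keeps its initial [p] throughout — that segment must be underlying.
So the underlying form is /-ba/, and voiced stops become voiceless after a vowel.

/-ba/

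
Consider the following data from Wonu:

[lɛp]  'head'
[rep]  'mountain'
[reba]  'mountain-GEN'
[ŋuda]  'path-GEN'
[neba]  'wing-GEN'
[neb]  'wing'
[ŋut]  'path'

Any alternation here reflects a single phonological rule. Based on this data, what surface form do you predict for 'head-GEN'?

In [reba] and [rep] the final segment of 'mountain' alternates: [b] ~ [p].
But 'wing' keeps [b] in both environments ([neba], [neb]), so there is no rule changing /b/ to [p] in isolation.
So /p/ is underlying, and a rule of intervocalic voicing — voiceless stops become voiced between vowels — gives [b].
From [lɛp] the stem 'head' is /lɛp/; between vowels this yields [lɛba].

[lɛba]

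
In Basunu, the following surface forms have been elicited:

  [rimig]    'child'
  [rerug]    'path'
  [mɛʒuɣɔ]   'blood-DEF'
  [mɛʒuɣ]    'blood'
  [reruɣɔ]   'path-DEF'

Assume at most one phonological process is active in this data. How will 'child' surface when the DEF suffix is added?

The stem for 'path' ends in [g] in [rerug] but [ɣ] in [reruɣɔ].
Compare 'blood', with invariant [ɣ] in [mɛʒuɣ] and [mɛʒuɣɔ]: an analysis with underlying /ɣ/ and a rule producing [g] in isolation would wrongly predict alternation here too.
Therefore /g/ is basic and [ɣ] is derived by intervocalic spirantization (voiced stops become fricatives between vowels).
From [rimig] the stem 'child' is /rimig/; between vowels this yields [rimiɣɔ].

[rimiɣɔ]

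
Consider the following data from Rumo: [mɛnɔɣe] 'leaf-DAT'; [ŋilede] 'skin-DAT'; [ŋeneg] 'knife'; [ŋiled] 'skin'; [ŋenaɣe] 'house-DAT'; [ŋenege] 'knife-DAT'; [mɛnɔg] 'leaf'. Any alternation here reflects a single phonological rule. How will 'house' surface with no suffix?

[ŋenag]

The stem for 'leaf' ends in [g] in [mɛnɔg] but [ɣ] in [mɛnɔɣe].
But 'knife' keeps [g] in both environments ([ŋeneg], [ŋenege]), so there is no rule changing /g/ to [ɣ] before the DAT suffix.
So /ɣ/ is underlying, and a rule of word-final hardening — voiced fricatives become stops word-finally — gives [g].
The one attested form of 'house', [ŋenaɣe], shows underlying /ŋenaɣ/. Applying the same rule word-finally gives [ŋenag].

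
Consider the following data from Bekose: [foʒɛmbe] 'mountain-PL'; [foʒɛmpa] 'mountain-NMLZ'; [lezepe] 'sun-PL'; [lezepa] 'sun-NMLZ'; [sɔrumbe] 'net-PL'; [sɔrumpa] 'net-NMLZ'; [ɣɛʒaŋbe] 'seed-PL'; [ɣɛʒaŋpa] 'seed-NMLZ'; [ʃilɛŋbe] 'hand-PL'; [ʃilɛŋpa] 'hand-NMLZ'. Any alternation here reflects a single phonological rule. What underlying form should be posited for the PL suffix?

/-be/

The PL suffix surfaces as [-be] and [-pe], depending on the final segment of the stem.
The NMLZ suffix, which begins with [p], is invariant after every stem; so [p] is not altered by any rule here.
The PL suffix is therefore /-be/ underlyingly, with post-vocalic devoicing: voiced stops become voiceless after a vowel.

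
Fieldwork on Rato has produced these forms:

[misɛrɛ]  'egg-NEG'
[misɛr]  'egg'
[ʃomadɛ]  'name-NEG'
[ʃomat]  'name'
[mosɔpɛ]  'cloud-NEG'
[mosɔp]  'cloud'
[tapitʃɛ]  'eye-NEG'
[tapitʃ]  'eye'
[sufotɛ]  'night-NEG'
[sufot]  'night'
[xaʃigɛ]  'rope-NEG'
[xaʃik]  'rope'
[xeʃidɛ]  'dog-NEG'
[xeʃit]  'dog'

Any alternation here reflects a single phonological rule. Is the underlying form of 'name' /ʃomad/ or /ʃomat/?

'name' shows [d] ~ [t] at the end of the stem ([ʃomadɛ] vs [ʃomat]).
The stem 'night' ([sufotɛ], [sufot]) shows [t] unchanged in both environments, so [t] cannot be basic with [d] derived before the NEG suffix.
Therefore /d/ is basic and [t] is derived by word-final obstruent devoicing (voiced obstruents become voiceless word-finally).

/ʃomad/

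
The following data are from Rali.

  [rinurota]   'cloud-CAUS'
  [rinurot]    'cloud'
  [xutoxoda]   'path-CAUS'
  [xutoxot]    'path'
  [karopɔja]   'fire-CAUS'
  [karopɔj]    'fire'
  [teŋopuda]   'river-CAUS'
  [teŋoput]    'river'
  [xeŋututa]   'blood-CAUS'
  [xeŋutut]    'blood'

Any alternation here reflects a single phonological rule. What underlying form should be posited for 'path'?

'path' shows [d] ~ [t] at the end of the stem ([xutoxoda] vs [xutoxot]).
The stem 'blood' ([xeŋututa], [xeŋutut]) shows [t] unchanged in both environments, so [t] cannot be basic with [d] derived before the CAUS suffix.
The alternation reflects word-final obstruent devoicing: voiced obstruents become voiceless word-finally. /d/ is underlying.
So 'path' = /xutoxod/.

/xutoxod/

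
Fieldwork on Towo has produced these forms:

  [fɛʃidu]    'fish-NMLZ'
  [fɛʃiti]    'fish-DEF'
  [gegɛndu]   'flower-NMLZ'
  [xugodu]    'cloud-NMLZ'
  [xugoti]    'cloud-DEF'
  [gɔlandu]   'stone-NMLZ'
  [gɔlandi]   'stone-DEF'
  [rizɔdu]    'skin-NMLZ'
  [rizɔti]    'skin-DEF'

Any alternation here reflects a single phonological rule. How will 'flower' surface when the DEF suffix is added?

[gegɛndi]

The DEF suffix surfaces as [-di] and [-ti], depending on the final segment of the stem.
The NMLZ suffix, which begins with [d], is invariant after every stem; so [d] is not altered by any rule here.
The DEF suffix is therefore /-ti/ underlyingly, with post-nasal voicing: voiceless stops become voiced after a nasal.
After 'flower', which ends in a nasal, the suffix surfaces as [-di], giving [gegɛndi].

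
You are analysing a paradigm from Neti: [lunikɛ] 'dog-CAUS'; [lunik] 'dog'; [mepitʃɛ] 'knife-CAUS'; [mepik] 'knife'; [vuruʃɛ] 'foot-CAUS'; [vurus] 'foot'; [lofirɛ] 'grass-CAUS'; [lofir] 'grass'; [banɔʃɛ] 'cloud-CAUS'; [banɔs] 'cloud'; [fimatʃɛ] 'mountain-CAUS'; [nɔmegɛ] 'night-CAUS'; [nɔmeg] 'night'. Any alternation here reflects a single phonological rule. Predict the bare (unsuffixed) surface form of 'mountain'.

In [mepitʃɛ] and [mepik] the final segment of 'knife' alternates: [tʃ] ~ [k].
If /k/ were underlying and a rule turned it into [tʃ] before the CAUS suffix, 'dog' would also alternate; but it has [k] in both [lunikɛ] and [lunik].
So /tʃ/ is underlying, and a rule of depalatalization — palato-alveolar /tʃ/ and /ʃ/ become [k] and [s] when no front vowel follows — gives [k].
From [fimatʃɛ] the stem 'mountain' is /fimatʃ/; when no front vowel follows this yields [fimak].

[fimak]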